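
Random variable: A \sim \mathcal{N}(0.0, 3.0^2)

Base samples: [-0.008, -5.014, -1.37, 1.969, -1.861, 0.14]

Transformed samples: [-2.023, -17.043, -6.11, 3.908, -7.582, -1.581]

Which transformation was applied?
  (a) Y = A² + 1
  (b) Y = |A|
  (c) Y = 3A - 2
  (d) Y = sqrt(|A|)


Checking option (c) Y = 3A - 2:
  A = -0.008 -> Y = -2.023 ✓
  A = -5.014 -> Y = -17.043 ✓
  A = -1.37 -> Y = -6.11 ✓
All samples match this transformation.

(c) 3A - 2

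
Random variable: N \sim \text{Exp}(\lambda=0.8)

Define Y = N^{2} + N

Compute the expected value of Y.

E[Y] = 1*E[N²] + 1*E[N]
E[N] = 1.25
E[N²] = Var(N) + (E[N])² = 1.5625 + 1.5625 = 3.125
E[Y] = 1*3.125 + 1*1.25 = 4.375

4.375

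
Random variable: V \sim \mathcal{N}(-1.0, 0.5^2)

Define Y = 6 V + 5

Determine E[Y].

For Y = 6V + 5:
E[Y] = 6 * E[V] + 5
E[V] = -1.0 = -1
E[Y] = 6 * (-1) + 5 = -1

-1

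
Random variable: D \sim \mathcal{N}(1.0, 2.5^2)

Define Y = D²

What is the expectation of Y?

Using E[X²] = Var(X) + (E[X])²:
E[D] = 1
Var(D) = 2.5^2 = 6.25
E[D²] = 6.25 + 1² = 6.25 + 1 = 7.25

7.25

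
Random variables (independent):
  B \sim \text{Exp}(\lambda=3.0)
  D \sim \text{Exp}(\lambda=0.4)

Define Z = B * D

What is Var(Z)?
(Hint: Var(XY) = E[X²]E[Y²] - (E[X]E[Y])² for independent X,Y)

Var(XY) = E[X²]E[Y²] - (E[X]E[Y])²
E[B] = 0.33333333, Var(B) = 0.11111111
E[D] = 2.5, Var(D) = 6.25
E[B²] = 0.11111111 + 0.33333333² = 0.22222222
E[D²] = 6.25 + 2.5² = 12.5
Var(Z) = 0.22222222*12.5 - (0.33333333*2.5)²
= 2.7777778 - 0.69444444 = 2.0833333

2.0833333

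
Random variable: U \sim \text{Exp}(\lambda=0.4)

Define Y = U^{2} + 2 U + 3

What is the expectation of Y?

E[Y] = 1*E[U²] + 2*E[U] + 3
E[U] = 2.5
E[U²] = Var(U) + (E[U])² = 6.25 + 6.25 = 12.5
E[Y] = 1*12.5 + 2*2.5 + 3 = 20.5

20.5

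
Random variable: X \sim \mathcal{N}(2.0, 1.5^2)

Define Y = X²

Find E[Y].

E[X²] = Var(X) + (E[X])² = 2.25 + 4 = 6.25

6.25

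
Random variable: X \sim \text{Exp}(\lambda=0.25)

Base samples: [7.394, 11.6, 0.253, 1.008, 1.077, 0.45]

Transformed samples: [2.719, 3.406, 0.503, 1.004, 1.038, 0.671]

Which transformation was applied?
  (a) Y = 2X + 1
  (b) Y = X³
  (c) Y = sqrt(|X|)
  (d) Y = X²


Checking option (c) Y = sqrt(|X|):
  X = 7.394 -> Y = 2.719 ✓
  X = 11.6 -> Y = 3.406 ✓
  X = 0.253 -> Y = 0.503 ✓
All samples match this transformation.

(c) sqrt(|X|)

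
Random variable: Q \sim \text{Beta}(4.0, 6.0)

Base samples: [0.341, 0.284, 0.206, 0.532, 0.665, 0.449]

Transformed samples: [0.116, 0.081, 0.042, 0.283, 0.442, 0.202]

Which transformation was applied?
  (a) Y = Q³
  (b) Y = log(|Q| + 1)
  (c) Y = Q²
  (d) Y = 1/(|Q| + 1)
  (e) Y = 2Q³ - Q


Checking option (c) Y = Q²:
  Q = 0.341 -> Y = 0.116 ✓
  Q = 0.284 -> Y = 0.081 ✓
  Q = 0.206 -> Y = 0.042 ✓
All samples match this transformation.

(c) Q²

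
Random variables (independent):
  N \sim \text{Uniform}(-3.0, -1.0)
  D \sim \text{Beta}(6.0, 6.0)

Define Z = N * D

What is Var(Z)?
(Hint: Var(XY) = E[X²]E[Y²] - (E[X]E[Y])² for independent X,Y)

Var(XY) = E[X²]E[Y²] - (E[X]E[Y])²
E[N] = -2, Var(N) = 0.33333333
E[D] = 0.5, Var(D) = 0.019230769
E[N²] = 0.33333333 + (-2)² = 4.3333333
E[D²] = 0.019230769 + 0.5² = 0.26923077
Var(Z) = 4.3333333*0.26923077 - (-2*0.5)²
= 1.1666667 - 1 = 0.16666667

0.16666667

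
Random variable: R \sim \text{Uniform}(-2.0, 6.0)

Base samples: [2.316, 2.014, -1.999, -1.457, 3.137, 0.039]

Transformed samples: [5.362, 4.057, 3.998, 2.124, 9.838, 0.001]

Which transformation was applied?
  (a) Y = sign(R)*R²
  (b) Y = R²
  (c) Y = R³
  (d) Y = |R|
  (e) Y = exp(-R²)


Checking option (b) Y = R²:
  R = 2.316 -> Y = 5.362 ✓
  R = 2.014 -> Y = 4.057 ✓
  R = -1.999 -> Y = 3.998 ✓
All samples match this transformation.

(b) R²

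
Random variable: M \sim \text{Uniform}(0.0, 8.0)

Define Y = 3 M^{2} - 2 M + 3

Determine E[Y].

E[Y] = 3*E[M²] - 2*E[M] + 3
E[M] = 4
E[M²] = Var(M) + (E[M])² = 5.3333333 + 16 = 21.333333
E[Y] = 3*21.333333 - 2*4 + 3 = 59

59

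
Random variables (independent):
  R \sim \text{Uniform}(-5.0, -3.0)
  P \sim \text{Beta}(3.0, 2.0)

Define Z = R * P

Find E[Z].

For independent RVs: E[XY] = E[X]*E[Y]
E[R] = -4
E[P] = 0.6
E[Z] = -4 * 0.6 = -2.4

-2.4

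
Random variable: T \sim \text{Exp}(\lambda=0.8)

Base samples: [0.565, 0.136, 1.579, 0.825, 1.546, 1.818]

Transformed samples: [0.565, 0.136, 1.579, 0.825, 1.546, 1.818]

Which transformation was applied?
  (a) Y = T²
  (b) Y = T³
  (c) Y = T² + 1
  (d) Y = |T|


Checking option (d) Y = |T|:
  T = 0.565 -> Y = 0.565 ✓
  T = 0.136 -> Y = 0.136 ✓
  T = 1.579 -> Y = 1.579 ✓
All samples match this transformation.

(d) |T|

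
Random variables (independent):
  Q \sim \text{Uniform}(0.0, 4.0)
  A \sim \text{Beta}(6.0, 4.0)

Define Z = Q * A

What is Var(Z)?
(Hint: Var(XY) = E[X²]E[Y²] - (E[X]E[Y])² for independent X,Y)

Var(XY) = E[X²]E[Y²] - (E[X]E[Y])²
E[Q] = 2, Var(Q) = 1.3333333
E[A] = 0.6, Var(A) = 0.021818182
E[Q²] = 1.3333333 + 2² = 5.3333333
E[A²] = 0.021818182 + 0.6² = 0.38181818
Var(Z) = 5.3333333*0.38181818 - (2*0.6)²
= 2.0363636 - 1.44 = 0.59636364

0.59636364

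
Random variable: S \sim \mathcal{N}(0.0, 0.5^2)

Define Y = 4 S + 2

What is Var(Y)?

For Y = aS + b: Var(Y) = a² * Var(S)
Var(S) = 0.5^2 = 0.25
Var(Y) = 4² * 0.25 = 16 * 0.25 = 4

4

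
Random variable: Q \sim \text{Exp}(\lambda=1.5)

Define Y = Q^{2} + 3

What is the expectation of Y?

E[Y] = 1*E[Q²] + 3
E[Q] = 0.66666667
E[Q²] = Var(Q) + (E[Q])² = 0.44444444 + 0.44444444 = 0.88888889
E[Y] = 1*0.88888889 + 3 = 3.8888889

3.8888889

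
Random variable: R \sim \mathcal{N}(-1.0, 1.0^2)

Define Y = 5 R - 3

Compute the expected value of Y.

For Y = 5R - 3:
E[Y] = 5 * E[R] - 3
E[R] = -1.0 = -1
E[Y] = 5 * (-1) - 3 = -8

-8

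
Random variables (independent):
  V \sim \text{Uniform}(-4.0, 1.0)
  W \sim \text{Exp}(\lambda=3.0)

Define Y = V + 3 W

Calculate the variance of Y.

For independent RVs: Var(aX + bY) = a²Var(X) + b²Var(Y)
Var(V) = 2.0833333
Var(W) = 0.11111111
Var(Y) = 1²*2.0833333 + 3²*0.11111111
= 1*2.0833333 + 9*0.11111111 = 3.0833333

3.0833333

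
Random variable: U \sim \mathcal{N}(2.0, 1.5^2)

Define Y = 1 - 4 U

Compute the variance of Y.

For Y = aU + b: Var(Y) = a² * Var(U)
Var(U) = 1.5^2 = 2.25
Var(Y) = (-4)² * 2.25 = 16 * 2.25 = 36

36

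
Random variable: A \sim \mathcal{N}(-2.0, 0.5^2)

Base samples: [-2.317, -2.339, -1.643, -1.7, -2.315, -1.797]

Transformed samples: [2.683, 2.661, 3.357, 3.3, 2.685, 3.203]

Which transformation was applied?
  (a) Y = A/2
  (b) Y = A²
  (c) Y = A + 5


Checking option (c) Y = A + 5:
  A = -2.317 -> Y = 2.683 ✓
  A = -2.339 -> Y = 2.661 ✓
  A = -1.643 -> Y = 3.357 ✓
All samples match this transformation.

(c) A + 5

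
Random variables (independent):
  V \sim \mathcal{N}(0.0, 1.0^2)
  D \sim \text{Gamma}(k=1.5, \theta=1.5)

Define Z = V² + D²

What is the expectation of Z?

E[Z] = E[V²] + E[D²]
E[V²] = Var(V) + E[V]² = 1 + 0 = 1
E[D²] = Var(D) + E[D]² = 3.375 + 5.0625 = 8.4375
E[Z] = 1 + 8.4375 = 9.4375

9.4375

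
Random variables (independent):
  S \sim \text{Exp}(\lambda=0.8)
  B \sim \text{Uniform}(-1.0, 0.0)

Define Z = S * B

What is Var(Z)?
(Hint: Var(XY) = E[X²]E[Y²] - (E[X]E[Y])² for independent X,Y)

Var(XY) = E[X²]E[Y²] - (E[X]E[Y])²
E[S] = 1.25, Var(S) = 1.5625
E[B] = -0.5, Var(B) = 0.083333333
E[S²] = 1.5625 + 1.25² = 3.125
E[B²] = 0.083333333 + (-0.5)² = 0.33333333
Var(Z) = 3.125*0.33333333 - (1.25*(-0.5))²
= 1.0416667 - 0.390625 = 0.65104167

0.65104167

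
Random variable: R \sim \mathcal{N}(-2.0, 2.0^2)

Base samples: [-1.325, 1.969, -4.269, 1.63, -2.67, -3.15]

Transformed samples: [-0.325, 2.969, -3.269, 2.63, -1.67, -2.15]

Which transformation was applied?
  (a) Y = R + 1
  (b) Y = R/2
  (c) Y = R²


Checking option (a) Y = R + 1:
  R = -1.325 -> Y = -0.325 ✓
  R = 1.969 -> Y = 2.969 ✓
  R = -4.269 -> Y = -3.269 ✓
All samples match this transformation.

(a) R + 1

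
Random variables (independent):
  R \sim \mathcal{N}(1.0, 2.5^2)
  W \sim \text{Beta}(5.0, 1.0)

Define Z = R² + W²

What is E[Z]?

E[Z] = E[R²] + E[W²]
E[R²] = Var(R) + E[R]² = 6.25 + 1 = 7.25
E[W²] = Var(W) + E[W]² = 0.01984127 + 0.69444444 = 0.71428571
E[Z] = 7.25 + 0.71428571 = 7.9642857

7.9642857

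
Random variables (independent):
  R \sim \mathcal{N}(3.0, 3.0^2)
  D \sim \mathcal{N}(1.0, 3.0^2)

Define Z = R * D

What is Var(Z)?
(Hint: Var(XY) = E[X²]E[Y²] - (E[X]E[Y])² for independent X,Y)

Var(XY) = E[X²]E[Y²] - (E[X]E[Y])²
E[R] = 3, Var(R) = 9
E[D] = 1, Var(D) = 9
E[R²] = 9 + 3² = 18
E[D²] = 9 + 1² = 10
Var(Z) = 18*10 - (3*1)²
= 180 - 9 = 171

171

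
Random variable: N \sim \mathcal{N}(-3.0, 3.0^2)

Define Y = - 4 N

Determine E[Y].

For Y = -4N:
E[Y] = -4 * E[N]
E[N] = -3.0 = -3
E[Y] = -4 * (-3) = 12

12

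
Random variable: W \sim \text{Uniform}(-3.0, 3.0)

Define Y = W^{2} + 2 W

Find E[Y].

E[Y] = 1*E[W²] + 2*E[W]
E[W] = 0
E[W²] = Var(W) + (E[W])² = 3 + 0 = 3
E[Y] = 1*3 + 2*0 = 3

3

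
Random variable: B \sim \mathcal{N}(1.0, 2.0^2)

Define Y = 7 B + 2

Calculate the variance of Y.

For Y = aB + b: Var(Y) = a² * Var(B)
Var(B) = 2.0^2 = 4
Var(Y) = 7² * 4 = 49 * 4 = 196

196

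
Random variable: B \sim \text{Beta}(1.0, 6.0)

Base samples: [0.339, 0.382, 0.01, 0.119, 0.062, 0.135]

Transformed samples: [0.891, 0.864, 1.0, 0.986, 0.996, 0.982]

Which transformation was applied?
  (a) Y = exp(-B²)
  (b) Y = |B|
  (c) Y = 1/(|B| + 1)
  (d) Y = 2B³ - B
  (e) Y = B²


Checking option (a) Y = exp(-B²):
  B = 0.339 -> Y = 0.891 ✓
  B = 0.382 -> Y = 0.864 ✓
  B = 0.01 -> Y = 1.0 ✓
All samples match this transformation.

(a) exp(-B²)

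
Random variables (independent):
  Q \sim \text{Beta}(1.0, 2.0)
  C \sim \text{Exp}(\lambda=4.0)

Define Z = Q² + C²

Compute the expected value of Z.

E[Z] = E[Q²] + E[C²]
E[Q²] = Var(Q) + E[Q]² = 0.055555556 + 0.11111111 = 0.16666667
E[C²] = Var(C) + E[C]² = 0.0625 + 0.0625 = 0.125
E[Z] = 0.16666667 + 0.125 = 0.29166667

0.29166667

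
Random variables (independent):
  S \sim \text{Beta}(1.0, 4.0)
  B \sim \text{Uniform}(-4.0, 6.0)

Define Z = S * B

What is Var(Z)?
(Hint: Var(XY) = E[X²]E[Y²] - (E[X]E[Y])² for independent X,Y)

Var(XY) = E[X²]E[Y²] - (E[X]E[Y])²
E[S] = 0.2, Var(S) = 0.026666667
E[B] = 1, Var(B) = 8.3333333
E[S²] = 0.026666667 + 0.2² = 0.066666667
E[B²] = 8.3333333 + 1² = 9.3333333
Var(Z) = 0.066666667*9.3333333 - (0.2*1)²
= 0.62222222 - 0.04 = 0.58222222

0.58222222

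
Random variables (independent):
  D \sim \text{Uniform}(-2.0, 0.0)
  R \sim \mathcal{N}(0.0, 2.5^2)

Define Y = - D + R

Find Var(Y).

For independent RVs: Var(aX + bY) = a²Var(X) + b²Var(Y)
Var(D) = 0.33333333
Var(R) = 6.25
Var(Y) = (-1)²*0.33333333 + 1²*6.25
= 1*0.33333333 + 1*6.25 = 6.5833333

6.5833333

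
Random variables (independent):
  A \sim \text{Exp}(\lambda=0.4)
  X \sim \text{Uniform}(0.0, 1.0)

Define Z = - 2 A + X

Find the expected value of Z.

E[Z] = -2*E[A] + 1*E[X]
E[A] = 2.5
E[X] = 0.5
E[Z] = -2*2.5 + 1*0.5 = -4.5

-4.5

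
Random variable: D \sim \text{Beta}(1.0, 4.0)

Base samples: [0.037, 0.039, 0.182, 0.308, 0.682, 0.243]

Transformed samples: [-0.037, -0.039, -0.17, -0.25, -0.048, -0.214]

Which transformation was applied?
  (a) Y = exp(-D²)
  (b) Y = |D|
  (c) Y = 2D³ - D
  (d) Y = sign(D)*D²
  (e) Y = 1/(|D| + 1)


Checking option (c) Y = 2D³ - D:
  D = 0.037 -> Y = -0.037 ✓
  D = 0.039 -> Y = -0.039 ✓
  D = 0.182 -> Y = -0.17 ✓
All samples match this transformation.

(c) 2D³ - D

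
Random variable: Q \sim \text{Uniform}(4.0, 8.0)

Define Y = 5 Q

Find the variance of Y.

For Y = aQ + b: Var(Y) = a² * Var(Q)
Var(Q) = (8 - 4)^2/12 = 1.3333333
Var(Y) = 5² * 1.3333333 = 25 * 1.3333333 = 33.333333

33.333333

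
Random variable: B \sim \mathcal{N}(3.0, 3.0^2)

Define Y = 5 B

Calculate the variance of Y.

For Y = aB + b: Var(Y) = a² * Var(B)
Var(B) = 3.0^2 = 9
Var(Y) = 5² * 9 = 25 * 9 = 225

225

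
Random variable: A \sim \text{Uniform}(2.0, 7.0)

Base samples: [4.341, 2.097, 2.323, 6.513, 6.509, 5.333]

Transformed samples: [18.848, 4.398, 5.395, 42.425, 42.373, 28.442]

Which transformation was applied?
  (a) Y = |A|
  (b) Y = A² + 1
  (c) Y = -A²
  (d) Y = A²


Checking option (d) Y = A²:
  A = 4.341 -> Y = 18.848 ✓
  A = 2.097 -> Y = 4.398 ✓
  A = 2.323 -> Y = 5.395 ✓
All samples match this transformation.

(d) A²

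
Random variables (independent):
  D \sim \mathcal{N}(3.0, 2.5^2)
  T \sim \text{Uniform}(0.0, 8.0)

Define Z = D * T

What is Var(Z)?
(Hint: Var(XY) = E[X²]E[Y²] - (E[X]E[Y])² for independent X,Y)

Var(XY) = E[X²]E[Y²] - (E[X]E[Y])²
E[D] = 3, Var(D) = 6.25
E[T] = 4, Var(T) = 5.3333333
E[D²] = 6.25 + 3² = 15.25
E[T²] = 5.3333333 + 4² = 21.333333
Var(Z) = 15.25*21.333333 - (3*4)²
= 325.33333 - 144 = 181.33333

181.33333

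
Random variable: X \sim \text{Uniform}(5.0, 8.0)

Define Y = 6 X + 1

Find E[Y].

For Y = 6X + 1:
E[Y] = 6 * E[X] + 1
E[X] = (5 + 8)/2 = 6.5
E[Y] = 6 * 6.5 + 1 = 40

40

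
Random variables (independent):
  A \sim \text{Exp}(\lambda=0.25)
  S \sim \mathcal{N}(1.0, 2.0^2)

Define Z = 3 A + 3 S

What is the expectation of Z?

E[Z] = 3*E[A] + 3*E[S]
E[A] = 4
E[S] = 1
E[Z] = 3*4 + 3*1 = 15

15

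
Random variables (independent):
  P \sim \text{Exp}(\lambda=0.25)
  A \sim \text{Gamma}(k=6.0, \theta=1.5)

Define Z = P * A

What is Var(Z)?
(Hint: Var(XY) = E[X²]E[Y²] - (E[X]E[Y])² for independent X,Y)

Var(XY) = E[X²]E[Y²] - (E[X]E[Y])²
E[P] = 4, Var(P) = 16
E[A] = 9, Var(A) = 13.5
E[P²] = 16 + 4² = 32
E[A²] = 13.5 + 9² = 94.5
Var(Z) = 32*94.5 - (4*9)²
= 3024 - 1296 = 1728

1728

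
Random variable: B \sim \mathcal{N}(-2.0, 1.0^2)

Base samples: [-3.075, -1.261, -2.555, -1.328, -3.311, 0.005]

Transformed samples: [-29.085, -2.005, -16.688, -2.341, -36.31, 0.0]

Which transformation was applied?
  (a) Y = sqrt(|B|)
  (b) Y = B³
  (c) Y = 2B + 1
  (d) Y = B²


Checking option (b) Y = B³:
  B = -3.075 -> Y = -29.085 ✓
  B = -1.261 -> Y = -2.005 ✓
  B = -2.555 -> Y = -16.688 ✓
All samples match this transformation.

(b) B³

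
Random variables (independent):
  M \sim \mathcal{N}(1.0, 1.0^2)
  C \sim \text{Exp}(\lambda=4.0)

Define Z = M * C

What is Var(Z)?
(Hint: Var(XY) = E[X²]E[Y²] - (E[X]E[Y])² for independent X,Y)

Var(XY) = E[X²]E[Y²] - (E[X]E[Y])²
E[M] = 1, Var(M) = 1
E[C] = 0.25, Var(C) = 0.0625
E[M²] = 1 + 1² = 2
E[C²] = 0.0625 + 0.25² = 0.125
Var(Z) = 2*0.125 - (1*0.25)²
= 0.25 - 0.0625 = 0.1875

0.1875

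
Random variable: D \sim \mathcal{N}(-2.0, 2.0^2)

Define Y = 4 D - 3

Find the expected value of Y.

For Y = 4D - 3:
E[Y] = 4 * E[D] - 3
E[D] = -2.0 = -2
E[Y] = 4 * (-2) - 3 = -11

-11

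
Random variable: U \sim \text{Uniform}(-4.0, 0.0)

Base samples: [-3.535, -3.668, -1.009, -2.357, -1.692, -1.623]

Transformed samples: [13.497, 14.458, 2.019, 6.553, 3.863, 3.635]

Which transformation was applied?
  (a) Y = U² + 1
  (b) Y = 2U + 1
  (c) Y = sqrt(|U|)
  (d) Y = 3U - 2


Checking option (a) Y = U² + 1:
  U = -3.535 -> Y = 13.497 ✓
  U = -3.668 -> Y = 14.458 ✓
  U = -1.009 -> Y = 2.019 ✓
All samples match this transformation.

(a) U² + 1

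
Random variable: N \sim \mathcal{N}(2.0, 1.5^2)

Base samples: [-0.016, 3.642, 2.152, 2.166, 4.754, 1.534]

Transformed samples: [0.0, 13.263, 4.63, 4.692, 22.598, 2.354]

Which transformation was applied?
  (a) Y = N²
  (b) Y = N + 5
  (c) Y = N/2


Checking option (a) Y = N²:
  N = -0.016 -> Y = 0.0 ✓
  N = 3.642 -> Y = 13.263 ✓
  N = 2.152 -> Y = 4.63 ✓
All samples match this transformation.

(a) N²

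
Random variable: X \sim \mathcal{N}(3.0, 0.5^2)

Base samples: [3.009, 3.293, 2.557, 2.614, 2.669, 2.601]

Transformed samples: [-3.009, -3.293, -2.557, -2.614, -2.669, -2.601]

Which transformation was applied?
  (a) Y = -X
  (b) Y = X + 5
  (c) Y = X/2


Checking option (a) Y = -X:
  X = 3.009 -> Y = -3.009 ✓
  X = 3.293 -> Y = -3.293 ✓
  X = 2.557 -> Y = -2.557 ✓
All samples match this transformation.

(a) -X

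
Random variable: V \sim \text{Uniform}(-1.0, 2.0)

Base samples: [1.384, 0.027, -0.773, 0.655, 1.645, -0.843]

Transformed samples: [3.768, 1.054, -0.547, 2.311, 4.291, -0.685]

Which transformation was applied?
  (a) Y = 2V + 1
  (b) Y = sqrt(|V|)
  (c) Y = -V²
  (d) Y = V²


Checking option (a) Y = 2V + 1:
  V = 1.384 -> Y = 3.768 ✓
  V = 0.027 -> Y = 1.054 ✓
  V = -0.773 -> Y = -0.547 ✓
All samples match this transformation.

(a) 2V + 1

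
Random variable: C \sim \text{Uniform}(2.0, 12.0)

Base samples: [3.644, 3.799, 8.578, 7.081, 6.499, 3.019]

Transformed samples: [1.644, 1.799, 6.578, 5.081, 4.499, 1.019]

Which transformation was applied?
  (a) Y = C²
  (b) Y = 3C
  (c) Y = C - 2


Checking option (c) Y = C - 2:
  C = 3.644 -> Y = 1.644 ✓
  C = 3.799 -> Y = 1.799 ✓
  C = 8.578 -> Y = 6.578 ✓
All samples match this transformation.

(c) C - 2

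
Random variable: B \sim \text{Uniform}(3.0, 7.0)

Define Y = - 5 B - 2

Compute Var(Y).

For Y = aB + b: Var(Y) = a² * Var(B)
Var(B) = (7 - 3)^2/12 = 1.3333333
Var(Y) = (-5)² * 1.3333333 = 25 * 1.3333333 = 33.333333

33.333333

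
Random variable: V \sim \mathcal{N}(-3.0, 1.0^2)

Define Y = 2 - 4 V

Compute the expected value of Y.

For Y = -4V + 2:
E[Y] = -4 * E[V] + 2
E[V] = -3.0 = -3
E[Y] = -4 * (-3) + 2 = 14

14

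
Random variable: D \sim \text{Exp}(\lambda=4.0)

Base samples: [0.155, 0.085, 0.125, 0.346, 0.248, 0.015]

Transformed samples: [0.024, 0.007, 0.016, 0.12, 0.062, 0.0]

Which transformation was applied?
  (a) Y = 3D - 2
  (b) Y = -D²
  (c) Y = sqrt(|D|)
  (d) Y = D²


Checking option (d) Y = D²:
  D = 0.155 -> Y = 0.024 ✓
  D = 0.085 -> Y = 0.007 ✓
  D = 0.125 -> Y = 0.016 ✓
All samples match this transformation.

(d) D²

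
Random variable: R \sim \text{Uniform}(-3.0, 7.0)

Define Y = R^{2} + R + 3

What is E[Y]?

E[Y] = 1*E[R²] + 1*E[R] + 3
E[R] = 2
E[R²] = Var(R) + (E[R])² = 8.3333333 + 4 = 12.333333
E[Y] = 1*12.333333 + 1*2 + 3 = 17.333333

17.333333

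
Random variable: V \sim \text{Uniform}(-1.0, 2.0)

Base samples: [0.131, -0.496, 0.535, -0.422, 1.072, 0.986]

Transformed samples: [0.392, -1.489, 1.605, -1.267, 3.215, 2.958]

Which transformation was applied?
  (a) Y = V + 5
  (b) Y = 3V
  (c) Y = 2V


Checking option (b) Y = 3V:
  V = 0.131 -> Y = 0.392 ✓
  V = -0.496 -> Y = -1.489 ✓
  V = 0.535 -> Y = 1.605 ✓
All samples match this transformation.

(b) 3V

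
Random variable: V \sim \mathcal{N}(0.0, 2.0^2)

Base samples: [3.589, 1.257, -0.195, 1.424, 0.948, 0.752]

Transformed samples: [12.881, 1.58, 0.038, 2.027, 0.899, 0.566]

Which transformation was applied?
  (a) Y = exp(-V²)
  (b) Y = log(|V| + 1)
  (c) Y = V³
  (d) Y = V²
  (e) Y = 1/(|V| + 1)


Checking option (d) Y = V²:
  V = 3.589 -> Y = 12.881 ✓
  V = 1.257 -> Y = 1.58 ✓
  V = -0.195 -> Y = 0.038 ✓
All samples match this transformation.

(d) V²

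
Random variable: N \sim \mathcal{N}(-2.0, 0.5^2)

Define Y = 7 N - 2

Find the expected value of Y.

For Y = 7N - 2:
E[Y] = 7 * E[N] - 2
E[N] = -2.0 = -2
E[Y] = 7 * (-2) - 2 = -16

-16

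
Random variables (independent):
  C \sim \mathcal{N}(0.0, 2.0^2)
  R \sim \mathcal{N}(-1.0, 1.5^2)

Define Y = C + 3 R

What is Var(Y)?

For independent RVs: Var(aX + bY) = a²Var(X) + b²Var(Y)
Var(C) = 4
Var(R) = 2.25
Var(Y) = 1²*4 + 3²*2.25
= 1*4 + 9*2.25 = 24.25

24.25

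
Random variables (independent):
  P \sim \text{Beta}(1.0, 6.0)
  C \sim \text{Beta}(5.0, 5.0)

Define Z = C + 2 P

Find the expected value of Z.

E[Z] = 2*E[P] + 1*E[C]
E[P] = 0.14285714
E[C] = 0.5
E[Z] = 2*0.14285714 + 1*0.5 = 0.78571429

0.78571429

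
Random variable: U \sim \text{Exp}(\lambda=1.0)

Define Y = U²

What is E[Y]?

Using E[X²] = Var(X) + (E[X])²:
E[U] = 1
Var(U) = 1/1.0^2 = 1
E[U²] = 1 + 1² = 1 + 1 = 2

2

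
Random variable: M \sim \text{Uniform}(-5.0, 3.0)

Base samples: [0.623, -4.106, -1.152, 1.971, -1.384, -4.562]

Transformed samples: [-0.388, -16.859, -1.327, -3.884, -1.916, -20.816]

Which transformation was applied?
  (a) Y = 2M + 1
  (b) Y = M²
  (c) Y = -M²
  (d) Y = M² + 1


Checking option (c) Y = -M²:
  M = 0.623 -> Y = -0.388 ✓
  M = -4.106 -> Y = -16.859 ✓
  M = -1.152 -> Y = -1.327 ✓
All samples match this transformation.

(c) -M²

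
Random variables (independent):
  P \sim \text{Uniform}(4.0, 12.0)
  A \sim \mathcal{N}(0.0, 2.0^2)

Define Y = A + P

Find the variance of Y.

For independent RVs: Var(aX + bY) = a²Var(X) + b²Var(Y)
Var(P) = 5.3333333
Var(A) = 4
Var(Y) = 1²*5.3333333 + 1²*4
= 1*5.3333333 + 1*4 = 9.3333333

9.3333333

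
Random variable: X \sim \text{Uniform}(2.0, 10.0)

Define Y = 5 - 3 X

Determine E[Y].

For Y = -3X + 5:
E[Y] = -3 * E[X] + 5
E[X] = (2 + 10)/2 = 6
E[Y] = -3 * 6 + 5 = -13

-13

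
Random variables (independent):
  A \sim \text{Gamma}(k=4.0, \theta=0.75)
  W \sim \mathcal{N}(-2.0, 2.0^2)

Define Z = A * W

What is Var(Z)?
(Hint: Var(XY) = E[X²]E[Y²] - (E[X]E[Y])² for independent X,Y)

Var(XY) = E[X²]E[Y²] - (E[X]E[Y])²
E[A] = 3, Var(A) = 2.25
E[W] = -2, Var(W) = 4
E[A²] = 2.25 + 3² = 11.25
E[W²] = 4 + (-2)² = 8
Var(Z) = 11.25*8 - (3*(-2))²
= 90 - 36 = 54

54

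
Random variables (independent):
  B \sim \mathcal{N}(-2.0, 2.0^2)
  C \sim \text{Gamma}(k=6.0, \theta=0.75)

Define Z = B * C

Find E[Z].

For independent RVs: E[XY] = E[X]*E[Y]
E[B] = -2
E[C] = 4.5
E[Z] = -2 * 4.5 = -9

-9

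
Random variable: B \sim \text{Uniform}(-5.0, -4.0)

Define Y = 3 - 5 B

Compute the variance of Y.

For Y = aB + b: Var(Y) = a² * Var(B)
Var(B) = (-4 + 5)^2/12 = 0.083333333
Var(Y) = (-5)² * 0.083333333 = 25 * 0.083333333 = 2.0833333

2.0833333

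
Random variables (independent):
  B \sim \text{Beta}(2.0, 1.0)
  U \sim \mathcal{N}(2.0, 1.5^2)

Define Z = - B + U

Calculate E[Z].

E[Z] = -1*E[B] + 1*E[U]
E[B] = 0.66666667
E[U] = 2
E[Z] = -1*0.66666667 + 1*2 = 1.3333333

1.3333333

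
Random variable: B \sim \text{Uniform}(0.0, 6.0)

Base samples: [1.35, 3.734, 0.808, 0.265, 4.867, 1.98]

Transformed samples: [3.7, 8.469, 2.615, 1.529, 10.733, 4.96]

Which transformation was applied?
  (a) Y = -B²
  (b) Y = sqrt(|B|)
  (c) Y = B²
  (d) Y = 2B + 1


Checking option (d) Y = 2B + 1:
  B = 1.35 -> Y = 3.7 ✓
  B = 3.734 -> Y = 8.469 ✓
  B = 0.808 -> Y = 2.615 ✓
All samples match this transformation.

(d) 2B + 1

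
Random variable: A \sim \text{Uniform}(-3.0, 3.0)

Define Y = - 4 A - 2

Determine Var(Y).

For Y = aA + b: Var(Y) = a² * Var(A)
Var(A) = (3 + 3)^2/12 = 3
Var(Y) = (-4)² * 3 = 16 * 3 = 48

48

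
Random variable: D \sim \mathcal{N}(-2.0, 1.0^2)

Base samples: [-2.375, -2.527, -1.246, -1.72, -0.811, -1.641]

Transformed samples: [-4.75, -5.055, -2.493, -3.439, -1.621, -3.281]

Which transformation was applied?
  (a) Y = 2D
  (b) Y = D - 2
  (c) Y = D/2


Checking option (a) Y = 2D:
  D = -2.375 -> Y = -4.75 ✓
  D = -2.527 -> Y = -5.055 ✓
  D = -1.246 -> Y = -2.493 ✓
All samples match this transformation.

(a) 2D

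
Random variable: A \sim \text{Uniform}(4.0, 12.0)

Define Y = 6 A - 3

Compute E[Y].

For Y = 6A - 3:
E[Y] = 6 * E[A] - 3
E[A] = (4 + 12)/2 = 8
E[Y] = 6 * 8 - 3 = 45

45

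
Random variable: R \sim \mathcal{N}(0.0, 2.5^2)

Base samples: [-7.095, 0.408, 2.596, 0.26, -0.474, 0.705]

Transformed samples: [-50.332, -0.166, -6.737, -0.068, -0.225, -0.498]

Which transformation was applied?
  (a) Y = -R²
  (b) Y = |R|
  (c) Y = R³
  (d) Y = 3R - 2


Checking option (a) Y = -R²:
  R = -7.095 -> Y = -50.332 ✓
  R = 0.408 -> Y = -0.166 ✓
  R = 2.596 -> Y = -6.737 ✓
All samples match this transformation.

(a) -R²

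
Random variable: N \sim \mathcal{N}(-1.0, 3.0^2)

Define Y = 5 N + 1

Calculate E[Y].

For Y = 5N + 1:
E[Y] = 5 * E[N] + 1
E[N] = -1.0 = -1
E[Y] = 5 * (-1) + 1 = -4

-4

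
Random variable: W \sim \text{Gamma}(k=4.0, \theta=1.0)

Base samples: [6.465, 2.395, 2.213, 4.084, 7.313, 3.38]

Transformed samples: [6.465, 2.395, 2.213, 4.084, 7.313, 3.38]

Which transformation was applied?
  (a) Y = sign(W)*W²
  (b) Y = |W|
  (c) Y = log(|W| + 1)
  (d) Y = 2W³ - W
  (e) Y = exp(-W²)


Checking option (b) Y = |W|:
  W = 6.465 -> Y = 6.465 ✓
  W = 2.395 -> Y = 2.395 ✓
  W = 2.213 -> Y = 2.213 ✓
All samples match this transformation.

(b) |W|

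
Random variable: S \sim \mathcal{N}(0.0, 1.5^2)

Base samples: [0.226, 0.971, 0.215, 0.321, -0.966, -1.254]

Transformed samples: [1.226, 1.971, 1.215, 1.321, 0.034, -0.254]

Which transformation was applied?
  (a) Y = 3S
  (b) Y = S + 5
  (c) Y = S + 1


Checking option (c) Y = S + 1:
  S = 0.226 -> Y = 1.226 ✓
  S = 0.971 -> Y = 1.971 ✓
  S = 0.215 -> Y = 1.215 ✓
All samples match this transformation.

(c) S + 1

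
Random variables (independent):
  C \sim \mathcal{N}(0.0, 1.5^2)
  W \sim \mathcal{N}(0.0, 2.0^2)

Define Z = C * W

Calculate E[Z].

For independent RVs: E[XY] = E[X]*E[Y]
E[C] = 0
E[W] = 0
E[Z] = 0 * 0 = 0

0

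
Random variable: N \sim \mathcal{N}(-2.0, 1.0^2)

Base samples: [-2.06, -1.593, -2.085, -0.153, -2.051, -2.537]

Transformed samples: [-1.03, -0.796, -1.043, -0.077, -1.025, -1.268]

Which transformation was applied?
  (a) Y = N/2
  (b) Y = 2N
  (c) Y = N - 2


Checking option (a) Y = N/2:
  N = -2.06 -> Y = -1.03 ✓
  N = -1.593 -> Y = -0.796 ✓
  N = -2.085 -> Y = -1.043 ✓
All samples match this transformation.

(a) N/2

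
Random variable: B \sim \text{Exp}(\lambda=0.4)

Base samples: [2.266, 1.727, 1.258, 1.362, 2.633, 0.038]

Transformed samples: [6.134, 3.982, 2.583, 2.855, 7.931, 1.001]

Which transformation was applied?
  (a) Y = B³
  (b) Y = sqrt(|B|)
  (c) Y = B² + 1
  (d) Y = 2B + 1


Checking option (c) Y = B² + 1:
  B = 2.266 -> Y = 6.134 ✓
  B = 1.727 -> Y = 3.982 ✓
  B = 1.258 -> Y = 2.583 ✓
All samples match this transformation.

(c) B² + 1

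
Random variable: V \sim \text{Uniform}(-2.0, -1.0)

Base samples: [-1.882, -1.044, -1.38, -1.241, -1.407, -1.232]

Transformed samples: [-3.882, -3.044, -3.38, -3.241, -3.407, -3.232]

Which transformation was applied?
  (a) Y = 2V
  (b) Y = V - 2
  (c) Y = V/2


Checking option (b) Y = V - 2:
  V = -1.882 -> Y = -3.882 ✓
  V = -1.044 -> Y = -3.044 ✓
  V = -1.38 -> Y = -3.38 ✓
All samples match this transformation.

(b) V - 2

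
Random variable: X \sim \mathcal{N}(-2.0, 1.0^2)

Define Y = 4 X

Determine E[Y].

For Y = 4X:
E[Y] = 4 * E[X]
E[X] = -2.0 = -2
E[Y] = 4 * (-2) = -8

-8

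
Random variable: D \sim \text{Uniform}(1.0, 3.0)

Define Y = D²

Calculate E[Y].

E[D²] = Var(D) + (E[D])² = 0.33333333 + 4 = 4.3333333

4.3333333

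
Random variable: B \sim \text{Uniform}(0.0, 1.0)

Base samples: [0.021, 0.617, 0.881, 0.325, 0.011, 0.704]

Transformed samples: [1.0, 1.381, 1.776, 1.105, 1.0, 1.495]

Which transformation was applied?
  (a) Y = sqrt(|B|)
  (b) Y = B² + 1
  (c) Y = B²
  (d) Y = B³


Checking option (b) Y = B² + 1:
  B = 0.021 -> Y = 1.0 ✓
  B = 0.617 -> Y = 1.381 ✓
  B = 0.881 -> Y = 1.776 ✓
All samples match this transformation.

(b) B² + 1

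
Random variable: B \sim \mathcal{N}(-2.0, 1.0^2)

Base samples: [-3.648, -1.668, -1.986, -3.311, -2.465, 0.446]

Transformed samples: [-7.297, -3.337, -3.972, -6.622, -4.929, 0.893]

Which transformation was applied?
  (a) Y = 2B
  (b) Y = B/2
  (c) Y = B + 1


Checking option (a) Y = 2B:
  B = -3.648 -> Y = -7.297 ✓
  B = -1.668 -> Y = -3.337 ✓
  B = -1.986 -> Y = -3.972 ✓
All samples match this transformation.

(a) 2B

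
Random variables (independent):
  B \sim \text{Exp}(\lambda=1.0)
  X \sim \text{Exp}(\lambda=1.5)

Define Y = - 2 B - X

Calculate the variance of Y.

For independent RVs: Var(aX + bY) = a²Var(X) + b²Var(Y)
Var(B) = 1
Var(X) = 0.44444444
Var(Y) = (-2)²*1 + (-1)²*0.44444444
= 4*1 + 1*0.44444444 = 4.4444444

4.4444444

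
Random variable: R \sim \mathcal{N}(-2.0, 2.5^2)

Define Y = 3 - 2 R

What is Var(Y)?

For Y = aR + b: Var(Y) = a² * Var(R)
Var(R) = 2.5^2 = 6.25
Var(Y) = (-2)² * 6.25 = 4 * 6.25 = 25

25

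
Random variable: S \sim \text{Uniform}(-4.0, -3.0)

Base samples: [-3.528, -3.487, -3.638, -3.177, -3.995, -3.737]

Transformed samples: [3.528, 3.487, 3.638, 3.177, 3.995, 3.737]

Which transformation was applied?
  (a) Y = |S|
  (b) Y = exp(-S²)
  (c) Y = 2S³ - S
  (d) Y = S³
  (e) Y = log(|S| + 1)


Checking option (a) Y = |S|:
  S = -3.528 -> Y = 3.528 ✓
  S = -3.487 -> Y = 3.487 ✓
  S = -3.638 -> Y = 3.638 ✓
All samples match this transformation.

(a) |S|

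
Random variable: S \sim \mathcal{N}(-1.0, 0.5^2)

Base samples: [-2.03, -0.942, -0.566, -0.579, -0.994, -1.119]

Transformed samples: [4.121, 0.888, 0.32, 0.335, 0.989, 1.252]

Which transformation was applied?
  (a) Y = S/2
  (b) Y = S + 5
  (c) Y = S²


Checking option (c) Y = S²:
  S = -2.03 -> Y = 4.121 ✓
  S = -0.942 -> Y = 0.888 ✓
  S = -0.566 -> Y = 0.32 ✓
All samples match this transformation.

(c) S²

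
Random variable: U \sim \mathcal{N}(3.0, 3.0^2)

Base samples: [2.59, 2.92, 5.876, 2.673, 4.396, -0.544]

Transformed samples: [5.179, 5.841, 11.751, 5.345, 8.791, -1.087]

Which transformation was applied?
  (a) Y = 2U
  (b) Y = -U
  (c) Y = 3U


Checking option (a) Y = 2U:
  U = 2.59 -> Y = 5.179 ✓
  U = 2.92 -> Y = 5.841 ✓
  U = 5.876 -> Y = 11.751 ✓
All samples match this transformation.

(a) 2U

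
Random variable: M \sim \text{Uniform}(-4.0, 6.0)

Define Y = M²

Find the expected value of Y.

E[M²] = Var(M) + (E[M])² = 8.3333333 + 1 = 9.3333333

9.3333333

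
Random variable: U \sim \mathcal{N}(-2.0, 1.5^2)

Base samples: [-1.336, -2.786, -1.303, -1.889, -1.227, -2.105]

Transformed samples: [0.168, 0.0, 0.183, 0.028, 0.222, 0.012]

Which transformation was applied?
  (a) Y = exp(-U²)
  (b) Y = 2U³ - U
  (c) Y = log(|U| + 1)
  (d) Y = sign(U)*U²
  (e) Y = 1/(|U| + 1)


Checking option (a) Y = exp(-U²):
  U = -1.336 -> Y = 0.168 ✓
  U = -2.786 -> Y = 0.0 ✓
  U = -1.303 -> Y = 0.183 ✓
All samples match this transformation.

(a) exp(-U²)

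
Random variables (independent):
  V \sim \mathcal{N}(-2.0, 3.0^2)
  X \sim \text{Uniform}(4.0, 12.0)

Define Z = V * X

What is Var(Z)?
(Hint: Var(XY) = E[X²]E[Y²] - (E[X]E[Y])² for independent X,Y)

Var(XY) = E[X²]E[Y²] - (E[X]E[Y])²
E[V] = -2, Var(V) = 9
E[X] = 8, Var(X) = 5.3333333
E[V²] = 9 + (-2)² = 13
E[X²] = 5.3333333 + 8² = 69.333333
Var(Z) = 13*69.333333 - (-2*8)²
= 901.33333 - 256 = 645.33333

645.33333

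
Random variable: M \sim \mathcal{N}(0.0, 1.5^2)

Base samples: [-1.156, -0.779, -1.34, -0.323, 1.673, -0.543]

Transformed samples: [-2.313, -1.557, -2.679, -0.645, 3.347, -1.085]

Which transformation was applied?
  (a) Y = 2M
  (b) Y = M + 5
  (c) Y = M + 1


Checking option (a) Y = 2M:
  M = -1.156 -> Y = -2.313 ✓
  M = -0.779 -> Y = -1.557 ✓
  M = -1.34 -> Y = -2.679 ✓
All samples match this transformation.

(a) 2M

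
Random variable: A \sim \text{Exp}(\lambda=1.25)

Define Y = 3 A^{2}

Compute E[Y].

E[Y] = 3*E[A²]
E[A] = 0.8
E[A²] = Var(A) + (E[A])² = 0.64 + 0.64 = 1.28
E[Y] = 3*1.28 = 3.84

3.84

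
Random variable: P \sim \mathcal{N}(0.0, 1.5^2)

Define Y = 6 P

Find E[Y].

For Y = 6P:
E[Y] = 6 * E[P]
E[P] = 0.0 = 0
E[Y] = 6 * 0 = 0

0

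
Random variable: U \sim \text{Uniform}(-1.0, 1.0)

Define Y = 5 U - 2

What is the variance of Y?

For Y = aU + b: Var(Y) = a² * Var(U)
Var(U) = (1 + 1)^2/12 = 0.33333333
Var(Y) = 5² * 0.33333333 = 25 * 0.33333333 = 8.3333333

8.3333333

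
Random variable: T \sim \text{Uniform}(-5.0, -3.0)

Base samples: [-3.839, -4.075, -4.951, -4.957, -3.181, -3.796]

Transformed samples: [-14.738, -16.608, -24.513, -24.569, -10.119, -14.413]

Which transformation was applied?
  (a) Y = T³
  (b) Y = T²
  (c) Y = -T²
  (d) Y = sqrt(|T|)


Checking option (c) Y = -T²:
  T = -3.839 -> Y = -14.738 ✓
  T = -4.075 -> Y = -16.608 ✓
  T = -4.951 -> Y = -24.513 ✓
All samples match this transformation.

(c) -T²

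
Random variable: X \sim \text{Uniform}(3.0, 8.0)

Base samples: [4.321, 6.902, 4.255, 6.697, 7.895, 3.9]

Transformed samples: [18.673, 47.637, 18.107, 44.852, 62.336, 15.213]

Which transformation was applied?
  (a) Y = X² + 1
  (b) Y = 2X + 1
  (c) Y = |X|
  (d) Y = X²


Checking option (d) Y = X²:
  X = 4.321 -> Y = 18.673 ✓
  X = 6.902 -> Y = 47.637 ✓
  X = 4.255 -> Y = 18.107 ✓
All samples match this transformation.

(d) X²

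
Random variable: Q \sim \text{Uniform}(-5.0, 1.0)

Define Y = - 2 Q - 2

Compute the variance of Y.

For Y = aQ + b: Var(Y) = a² * Var(Q)
Var(Q) = (1 + 5)^2/12 = 3
Var(Y) = (-2)² * 3 = 4 * 3 = 12

12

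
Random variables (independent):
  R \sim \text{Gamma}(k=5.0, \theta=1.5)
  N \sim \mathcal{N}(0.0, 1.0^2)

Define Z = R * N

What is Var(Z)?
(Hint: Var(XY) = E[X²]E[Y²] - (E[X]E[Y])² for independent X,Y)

Var(XY) = E[X²]E[Y²] - (E[X]E[Y])²
E[R] = 7.5, Var(R) = 11.25
E[N] = 0, Var(N) = 1
E[R²] = 11.25 + 7.5² = 67.5
E[N²] = 1 + 0² = 1
Var(Z) = 67.5*1 - (7.5*0)²
= 67.5 - 0 = 67.5

67.5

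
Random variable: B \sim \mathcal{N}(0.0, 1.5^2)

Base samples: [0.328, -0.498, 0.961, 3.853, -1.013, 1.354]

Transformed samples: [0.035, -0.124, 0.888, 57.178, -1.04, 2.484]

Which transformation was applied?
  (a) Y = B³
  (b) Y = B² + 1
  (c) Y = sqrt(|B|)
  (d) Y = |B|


Checking option (a) Y = B³:
  B = 0.328 -> Y = 0.035 ✓
  B = -0.498 -> Y = -0.124 ✓
  B = 0.961 -> Y = 0.888 ✓
All samples match this transformation.

(a) B³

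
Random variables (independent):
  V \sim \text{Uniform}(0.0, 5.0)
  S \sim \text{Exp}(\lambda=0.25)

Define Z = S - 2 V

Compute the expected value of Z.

E[Z] = -2*E[V] + 1*E[S]
E[V] = 2.5
E[S] = 4
E[Z] = -2*2.5 + 1*4 = -1

-1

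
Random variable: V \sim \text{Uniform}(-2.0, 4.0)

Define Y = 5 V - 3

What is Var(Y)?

For Y = aV + b: Var(Y) = a² * Var(V)
Var(V) = (4 + 2)^2/12 = 3
Var(Y) = 5² * 3 = 25 * 3 = 75

75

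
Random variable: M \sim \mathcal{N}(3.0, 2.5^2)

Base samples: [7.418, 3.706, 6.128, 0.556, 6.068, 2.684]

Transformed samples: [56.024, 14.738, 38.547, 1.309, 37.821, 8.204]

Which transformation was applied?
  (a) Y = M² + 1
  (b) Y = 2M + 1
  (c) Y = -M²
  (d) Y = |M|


Checking option (a) Y = M² + 1:
  M = 7.418 -> Y = 56.024 ✓
  M = 3.706 -> Y = 14.738 ✓
  M = 6.128 -> Y = 38.547 ✓
All samples match this transformation.

(a) M² + 1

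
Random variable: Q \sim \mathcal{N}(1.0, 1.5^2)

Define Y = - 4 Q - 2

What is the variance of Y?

For Y = aQ + b: Var(Y) = a² * Var(Q)
Var(Q) = 1.5^2 = 2.25
Var(Y) = (-4)² * 2.25 = 16 * 2.25 = 36

36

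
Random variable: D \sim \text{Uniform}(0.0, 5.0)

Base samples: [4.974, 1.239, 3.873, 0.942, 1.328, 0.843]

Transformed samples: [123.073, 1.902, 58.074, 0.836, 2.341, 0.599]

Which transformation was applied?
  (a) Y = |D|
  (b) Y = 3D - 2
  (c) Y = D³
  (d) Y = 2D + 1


Checking option (c) Y = D³:
  D = 4.974 -> Y = 123.073 ✓
  D = 1.239 -> Y = 1.902 ✓
  D = 3.873 -> Y = 58.074 ✓
All samples match this transformation.

(c) D³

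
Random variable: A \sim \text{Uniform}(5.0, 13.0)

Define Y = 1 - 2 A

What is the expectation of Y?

For Y = -2A + 1:
E[Y] = -2 * E[A] + 1
E[A] = (5 + 13)/2 = 9
E[Y] = -2 * 9 + 1 = -17

-17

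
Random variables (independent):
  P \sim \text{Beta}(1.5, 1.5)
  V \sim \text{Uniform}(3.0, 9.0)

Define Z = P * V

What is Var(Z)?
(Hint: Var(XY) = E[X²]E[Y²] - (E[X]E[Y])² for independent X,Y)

Var(XY) = E[X²]E[Y²] - (E[X]E[Y])²
E[P] = 0.5, Var(P) = 0.0625
E[V] = 6, Var(V) = 3
E[P²] = 0.0625 + 0.5² = 0.3125
E[V²] = 3 + 6² = 39
Var(Z) = 0.3125*39 - (0.5*6)²
= 12.1875 - 9 = 3.1875

3.1875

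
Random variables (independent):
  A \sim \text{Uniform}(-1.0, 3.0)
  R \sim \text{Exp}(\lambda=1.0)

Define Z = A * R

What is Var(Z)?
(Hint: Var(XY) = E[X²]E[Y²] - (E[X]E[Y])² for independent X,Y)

Var(XY) = E[X²]E[Y²] - (E[X]E[Y])²
E[A] = 1, Var(A) = 1.3333333
E[R] = 1, Var(R) = 1
E[A²] = 1.3333333 + 1² = 2.3333333
E[R²] = 1 + 1² = 2
Var(Z) = 2.3333333*2 - (1*1)²
= 4.6666667 - 1 = 3.6666667

3.6666667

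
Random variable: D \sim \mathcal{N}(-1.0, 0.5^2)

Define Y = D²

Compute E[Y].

E[D²] = Var(D) + (E[D])² = 0.25 + 1 = 1.25

1.25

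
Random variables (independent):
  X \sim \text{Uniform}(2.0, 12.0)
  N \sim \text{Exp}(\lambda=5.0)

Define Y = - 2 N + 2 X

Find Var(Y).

For independent RVs: Var(aX + bY) = a²Var(X) + b²Var(Y)
Var(X) = 8.3333333
Var(N) = 0.04
Var(Y) = 2²*8.3333333 + (-2)²*0.04
= 4*8.3333333 + 4*0.04 = 33.493333

33.493333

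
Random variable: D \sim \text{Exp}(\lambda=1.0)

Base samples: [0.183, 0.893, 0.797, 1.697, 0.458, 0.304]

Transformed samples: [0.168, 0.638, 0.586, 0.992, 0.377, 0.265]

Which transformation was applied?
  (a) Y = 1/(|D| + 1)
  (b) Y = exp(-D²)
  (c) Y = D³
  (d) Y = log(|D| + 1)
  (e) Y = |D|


Checking option (d) Y = log(|D| + 1):
  D = 0.183 -> Y = 0.168 ✓
  D = 0.893 -> Y = 0.638 ✓
  D = 0.797 -> Y = 0.586 ✓
All samples match this transformation.

(d) log(|D| + 1)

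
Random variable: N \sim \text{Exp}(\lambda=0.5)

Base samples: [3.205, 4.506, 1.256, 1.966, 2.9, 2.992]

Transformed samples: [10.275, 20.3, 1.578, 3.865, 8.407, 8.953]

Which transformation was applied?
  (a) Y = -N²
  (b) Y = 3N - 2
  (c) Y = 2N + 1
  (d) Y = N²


Checking option (d) Y = N²:
  N = 3.205 -> Y = 10.275 ✓
  N = 4.506 -> Y = 20.3 ✓
  N = 1.256 -> Y = 1.578 ✓
All samples match this transformation.

(d) N²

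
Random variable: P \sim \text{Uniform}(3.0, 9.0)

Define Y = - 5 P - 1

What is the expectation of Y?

For Y = -5P - 1:
E[Y] = -5 * E[P] - 1
E[P] = (3 + 9)/2 = 6
E[Y] = -5 * 6 - 1 = -31

-31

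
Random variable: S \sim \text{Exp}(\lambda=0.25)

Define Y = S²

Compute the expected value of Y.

E[S²] = Var(S) + (E[S])² = 16 + 16 = 32

32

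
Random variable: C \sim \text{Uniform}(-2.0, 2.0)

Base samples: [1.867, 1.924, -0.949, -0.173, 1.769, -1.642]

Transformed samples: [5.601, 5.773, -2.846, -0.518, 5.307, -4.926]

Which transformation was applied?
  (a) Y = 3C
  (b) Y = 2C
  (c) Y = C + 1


Checking option (a) Y = 3C:
  C = 1.867 -> Y = 5.601 ✓
  C = 1.924 -> Y = 5.773 ✓
  C = -0.949 -> Y = -2.846 ✓
All samples match this transformation.

(a) 3C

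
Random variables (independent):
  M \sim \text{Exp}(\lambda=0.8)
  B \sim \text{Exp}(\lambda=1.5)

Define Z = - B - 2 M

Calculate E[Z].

E[Z] = -2*E[M] - 1*E[B]
E[M] = 1.25
E[B] = 0.66666667
E[Z] = -2*1.25 - 1*0.66666667 = -3.1666667

-3.1666667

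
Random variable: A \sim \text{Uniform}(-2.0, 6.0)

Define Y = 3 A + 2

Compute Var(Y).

For Y = aA + b: Var(Y) = a² * Var(A)
Var(A) = (6 + 2)^2/12 = 5.3333333
Var(Y) = 3² * 5.3333333 = 9 * 5.3333333 = 48

48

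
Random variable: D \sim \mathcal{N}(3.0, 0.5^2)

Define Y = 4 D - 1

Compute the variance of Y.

For Y = aD + b: Var(Y) = a² * Var(D)
Var(D) = 0.5^2 = 0.25
Var(Y) = 4² * 0.25 = 16 * 0.25 = 4

4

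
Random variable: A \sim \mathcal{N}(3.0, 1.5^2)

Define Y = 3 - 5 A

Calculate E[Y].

For Y = -5A + 3:
E[Y] = -5 * E[A] + 3
E[A] = 3.0 = 3
E[Y] = -5 * 3 + 3 = -12

-12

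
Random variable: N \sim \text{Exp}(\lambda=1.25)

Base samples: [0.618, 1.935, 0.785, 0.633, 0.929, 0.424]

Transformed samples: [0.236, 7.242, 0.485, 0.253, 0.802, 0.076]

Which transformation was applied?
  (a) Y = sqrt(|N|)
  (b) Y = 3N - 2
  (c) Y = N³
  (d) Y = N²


Checking option (c) Y = N³:
  N = 0.618 -> Y = 0.236 ✓
  N = 1.935 -> Y = 7.242 ✓
  N = 0.785 -> Y = 0.485 ✓
All samples match this transformation.

(c) N³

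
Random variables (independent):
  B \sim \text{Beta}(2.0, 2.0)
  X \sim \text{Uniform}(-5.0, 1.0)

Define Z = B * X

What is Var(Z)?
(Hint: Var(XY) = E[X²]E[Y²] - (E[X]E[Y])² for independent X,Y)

Var(XY) = E[X²]E[Y²] - (E[X]E[Y])²
E[B] = 0.5, Var(B) = 0.05
E[X] = -2, Var(X) = 3
E[B²] = 0.05 + 0.5² = 0.3
E[X²] = 3 + (-2)² = 7
Var(Z) = 0.3*7 - (0.5*(-2))²
= 2.1 - 1 = 1.1

1.1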